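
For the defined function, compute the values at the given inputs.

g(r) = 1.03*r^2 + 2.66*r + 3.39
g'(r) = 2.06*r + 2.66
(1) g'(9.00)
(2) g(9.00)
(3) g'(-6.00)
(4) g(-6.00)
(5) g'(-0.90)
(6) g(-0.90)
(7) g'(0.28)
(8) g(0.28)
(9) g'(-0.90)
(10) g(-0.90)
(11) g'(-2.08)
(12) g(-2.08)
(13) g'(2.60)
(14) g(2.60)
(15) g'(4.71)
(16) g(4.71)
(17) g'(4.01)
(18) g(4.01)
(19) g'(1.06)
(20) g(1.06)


(1) = 21.20
(2) = 110.76
(3) = -9.70
(4) = 24.51
(5) = 0.81
(6) = 1.83
(7) = 3.24
(8) = 4.22
(9) = 0.81
(10) = 1.83
(11) = -1.62
(12) = 2.31
(13) = 8.02
(14) = 17.27
(15) = 12.36
(16) = 38.77
(17) = 10.92
(18) = 30.62
(19) = 4.84
(20) = 7.37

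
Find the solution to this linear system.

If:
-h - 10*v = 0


Then:
h = -10*v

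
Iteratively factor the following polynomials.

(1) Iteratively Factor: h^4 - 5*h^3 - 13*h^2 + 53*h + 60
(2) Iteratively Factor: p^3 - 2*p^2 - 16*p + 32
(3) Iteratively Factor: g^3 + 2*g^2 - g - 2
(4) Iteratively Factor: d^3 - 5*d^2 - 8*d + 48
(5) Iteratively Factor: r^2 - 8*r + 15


(1) = (h + 3)*(h^3 - 8*h^2 + 11*h + 20) = (h - 5)*(h + 3)*(h^2 - 3*h - 4) = (h - 5)*(h - 4)*(h + 3)*(h + 1)
(2) = (p - 2)*(p^2 - 16) = (p - 2)*(p + 4)*(p - 4)
(3) = (g + 2)*(g^2 - 1) = (g - 1)*(g + 2)*(g + 1)
(4) = (d + 3)*(d^2 - 8*d + 16) = (d - 4)*(d + 3)*(d - 4)
(5) = (r - 5)*(r - 3)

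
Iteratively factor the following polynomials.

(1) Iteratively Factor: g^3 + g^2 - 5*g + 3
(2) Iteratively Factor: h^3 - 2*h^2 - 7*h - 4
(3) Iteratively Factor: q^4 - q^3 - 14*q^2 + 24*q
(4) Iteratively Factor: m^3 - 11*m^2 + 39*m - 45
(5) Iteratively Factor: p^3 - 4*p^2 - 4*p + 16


(1) = (g + 3)*(g^2 - 2*g + 1) = (g - 1)*(g + 3)*(g - 1)
(2) = (h + 1)*(h^2 - 3*h - 4) = (h + 1)^2*(h - 4)
(3) = (q)*(q^3 - q^2 - 14*q + 24) = q*(q + 4)*(q^2 - 5*q + 6) = q*(q - 3)*(q + 4)*(q - 2)
(4) = (m - 3)*(m^2 - 8*m + 15) = (m - 3)^2*(m - 5)
(5) = (p - 2)*(p^2 - 2*p - 8) = (p - 2)*(p + 2)*(p - 4)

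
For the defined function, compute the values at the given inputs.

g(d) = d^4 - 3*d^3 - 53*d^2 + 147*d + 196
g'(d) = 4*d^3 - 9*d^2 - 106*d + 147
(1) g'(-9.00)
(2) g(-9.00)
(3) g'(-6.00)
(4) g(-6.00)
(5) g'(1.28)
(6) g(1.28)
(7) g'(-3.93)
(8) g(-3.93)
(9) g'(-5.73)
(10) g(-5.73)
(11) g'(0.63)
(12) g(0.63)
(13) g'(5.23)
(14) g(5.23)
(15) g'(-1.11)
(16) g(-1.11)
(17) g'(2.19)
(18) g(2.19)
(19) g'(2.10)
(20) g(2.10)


(1) = -2544.00
(2) = 3328.00
(3) = -405.00
(4) = -650.00
(5) = 4.96
(6) = 293.72
(7) = 181.78
(8) = -779.65
(9) = -293.65
(10) = -744.06
(11) = 77.65
(12) = 266.98
(13) = -81.33
(14) = -165.88
(15) = 248.10
(16) = -26.85
(17) = -86.29
(18) = 255.23
(19) = -78.25
(20) = 262.64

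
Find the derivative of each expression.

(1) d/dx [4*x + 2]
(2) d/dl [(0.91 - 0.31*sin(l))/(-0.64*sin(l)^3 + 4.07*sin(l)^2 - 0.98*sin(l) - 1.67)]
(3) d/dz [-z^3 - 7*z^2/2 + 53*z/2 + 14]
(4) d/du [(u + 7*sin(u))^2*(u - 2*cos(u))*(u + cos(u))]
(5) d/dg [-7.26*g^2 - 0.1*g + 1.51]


(1) = 4
(2) = (-0.3968*sin(l)^3 + 3.0089*sin(l)^2 - 7.4074*sin(l) + 1.4095)*cos(l)/(0.4096*sin(l)^6 - 5.2096*sin(l)^5 + 17.8193*sin(l)^4 - 5.8396*sin(l)^3 - 12.6334*sin(l)^2 + 3.2732*sin(l) + 2.7889)
(3) = -3*z^2 - 7*z + 53/2
(4) = (u + 7*sin(u))*(-(u + 7*sin(u))*(u - 2*cos(u))*(sin(u) - 1) + (u + 7*sin(u))*(u + cos(u))*(2*sin(u) + 1) + 2*(u - 2*cos(u))*(u + cos(u))*(7*cos(u) + 1))
(5) = -14.52*g - 0.1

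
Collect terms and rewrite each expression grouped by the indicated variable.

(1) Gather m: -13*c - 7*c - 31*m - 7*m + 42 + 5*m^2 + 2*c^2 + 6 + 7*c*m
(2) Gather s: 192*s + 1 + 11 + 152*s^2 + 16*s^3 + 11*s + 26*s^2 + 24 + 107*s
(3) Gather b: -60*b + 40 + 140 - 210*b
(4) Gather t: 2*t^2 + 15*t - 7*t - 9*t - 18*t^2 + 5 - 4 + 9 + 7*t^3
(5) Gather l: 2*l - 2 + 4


(1) = 2*c^2 - 20*c + 5*m^2 + m*(7*c - 38) + 48
(2) = 16*s^3 + 178*s^2 + 310*s + 36
(3) = 180 - 270*b
(4) = 7*t^3 - 16*t^2 - t + 10
(5) = 2*l + 2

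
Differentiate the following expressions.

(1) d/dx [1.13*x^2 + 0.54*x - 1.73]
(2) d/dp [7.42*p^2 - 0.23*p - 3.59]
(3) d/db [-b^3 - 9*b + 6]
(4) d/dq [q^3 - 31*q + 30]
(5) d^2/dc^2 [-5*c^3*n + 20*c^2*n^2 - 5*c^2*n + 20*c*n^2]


(1) = 2.26*x + 0.54
(2) = 14.84*p - 0.23
(3) = -3*b^2 - 9
(4) = 3*q^2 - 31
(5) = 10*n*(-3*c + 4*n - 1)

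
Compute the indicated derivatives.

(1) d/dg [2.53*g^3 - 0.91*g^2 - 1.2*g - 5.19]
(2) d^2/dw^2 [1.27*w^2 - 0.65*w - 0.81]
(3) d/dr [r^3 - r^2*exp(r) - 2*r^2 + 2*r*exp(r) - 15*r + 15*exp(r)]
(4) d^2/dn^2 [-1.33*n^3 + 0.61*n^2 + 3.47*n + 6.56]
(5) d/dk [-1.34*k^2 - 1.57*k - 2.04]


(1) = 7.59*g^2 - 1.82*g - 1.2
(2) = 2.54000000000000
(3) = -r^2*exp(r) + 3*r^2 - 4*r + 17*exp(r) - 15
(4) = 1.22 - 7.98*n
(5) = -2.68*k - 1.57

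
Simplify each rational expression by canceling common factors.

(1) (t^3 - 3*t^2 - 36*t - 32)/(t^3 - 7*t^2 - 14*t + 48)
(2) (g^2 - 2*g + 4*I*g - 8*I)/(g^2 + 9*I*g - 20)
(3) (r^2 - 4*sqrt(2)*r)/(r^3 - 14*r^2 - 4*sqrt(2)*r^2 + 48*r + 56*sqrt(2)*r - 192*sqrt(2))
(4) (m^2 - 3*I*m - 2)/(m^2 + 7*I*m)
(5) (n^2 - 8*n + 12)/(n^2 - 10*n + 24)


(1) = (t^2 + 5*t + 4)/(t^2 + t - 6)
(2) = (g - 2)/(g + 5*I)
(3) = r/(r^2 - 14*r + 48)
(4) = (m^2 - 3*I*m - 2)/(m^2 + 7*I*m)
(5) = (n - 2)/(n - 4)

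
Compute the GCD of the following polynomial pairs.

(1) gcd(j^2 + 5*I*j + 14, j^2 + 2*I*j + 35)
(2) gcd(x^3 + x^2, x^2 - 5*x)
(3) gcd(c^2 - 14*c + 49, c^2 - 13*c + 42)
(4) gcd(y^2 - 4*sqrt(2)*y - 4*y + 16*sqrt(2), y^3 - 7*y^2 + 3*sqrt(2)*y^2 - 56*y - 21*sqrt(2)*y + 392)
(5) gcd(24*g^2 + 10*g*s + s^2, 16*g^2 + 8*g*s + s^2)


(1) = gcd((j - 2*I)*(j + 7*I), (j - 5*I)*(j + 7*I)) = j + 7*I
(2) = gcd(x^2*(x + 1), x*(x - 5)) = x
(3) = gcd((c - 7)^2, (c - 7)*(c - 6)) = c - 7
(4) = gcd((y - 4)*(y - 4*sqrt(2)), (y - 7)*(y - 4*sqrt(2))*(y + 7*sqrt(2))) = y - 4*sqrt(2)
(5) = 4*g + s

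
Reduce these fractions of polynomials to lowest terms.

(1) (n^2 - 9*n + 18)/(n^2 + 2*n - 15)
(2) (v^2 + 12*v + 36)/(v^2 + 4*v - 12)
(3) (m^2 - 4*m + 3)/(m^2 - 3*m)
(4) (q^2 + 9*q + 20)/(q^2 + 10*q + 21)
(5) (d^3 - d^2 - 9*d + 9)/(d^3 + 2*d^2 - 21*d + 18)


(1) = (n - 6)/(n + 5)
(2) = (v + 6)/(v - 2)
(3) = (m - 1)/m
(4) = (q^2 + 9*q + 20)/(q^2 + 10*q + 21)
(5) = (d + 3)/(d + 6)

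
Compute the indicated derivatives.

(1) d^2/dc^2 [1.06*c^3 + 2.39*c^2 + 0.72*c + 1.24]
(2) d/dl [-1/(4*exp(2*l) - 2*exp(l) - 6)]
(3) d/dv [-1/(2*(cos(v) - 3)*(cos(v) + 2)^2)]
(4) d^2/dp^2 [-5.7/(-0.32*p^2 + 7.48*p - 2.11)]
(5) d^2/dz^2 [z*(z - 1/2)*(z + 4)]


(1) = 6.36*c + 4.78
(2) = (4*exp(l) - 1)*exp(l)/(2*(-2*exp(2*l) + exp(l) + 3)^2)
(3) = (4 - 3*cos(v))*sin(v)/(2*(cos(v) - 3)^2*(cos(v) + 2)^3)
(4) = (-1.16736*p^2 + 27.28704*p + 5.7*(0.64*p - 7.48)*(1.28*p - 14.96) - 7.69728)/(0.32*p^2 - 7.48*p + 2.11)^3
(5) = 6*z + 7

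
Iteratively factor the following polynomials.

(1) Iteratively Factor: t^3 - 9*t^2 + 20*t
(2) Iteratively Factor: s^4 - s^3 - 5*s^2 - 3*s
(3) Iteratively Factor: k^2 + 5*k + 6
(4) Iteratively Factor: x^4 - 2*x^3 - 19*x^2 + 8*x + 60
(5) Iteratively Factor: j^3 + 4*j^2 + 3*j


(1) = (t)*(t^2 - 9*t + 20) = t*(t - 5)*(t - 4)
(2) = (s + 1)*(s^3 - 2*s^2 - 3*s) = (s - 3)*(s + 1)*(s^2 + s) = s*(s - 3)*(s + 1)*(s + 1)
(3) = (k + 2)*(k + 3)
(4) = (x - 2)*(x^3 - 19*x - 30) = (x - 5)*(x - 2)*(x^2 + 5*x + 6) = (x - 5)*(x - 2)*(x + 2)*(x + 3)
(5) = (j + 3)*(j^2 + j) = (j + 1)*(j + 3)*(j)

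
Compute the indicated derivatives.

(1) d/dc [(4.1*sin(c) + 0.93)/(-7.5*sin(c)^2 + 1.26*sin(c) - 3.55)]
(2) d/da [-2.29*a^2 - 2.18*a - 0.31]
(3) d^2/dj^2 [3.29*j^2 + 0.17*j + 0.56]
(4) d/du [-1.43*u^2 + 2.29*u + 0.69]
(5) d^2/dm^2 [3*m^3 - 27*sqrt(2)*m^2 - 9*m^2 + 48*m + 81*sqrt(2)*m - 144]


(1) = (30.75*sin(c)^2 + 13.95*sin(c) - 15.7268)*cos(c)/(56.25*sin(c)^4 - 18.9*sin(c)^3 + 54.8376*sin(c)^2 - 8.946*sin(c) + 12.6025)
(2) = -4.58*a - 2.18
(3) = 6.58000000000000
(4) = 2.29 - 2.86*u
(5) = 18*m - 54*sqrt(2) - 18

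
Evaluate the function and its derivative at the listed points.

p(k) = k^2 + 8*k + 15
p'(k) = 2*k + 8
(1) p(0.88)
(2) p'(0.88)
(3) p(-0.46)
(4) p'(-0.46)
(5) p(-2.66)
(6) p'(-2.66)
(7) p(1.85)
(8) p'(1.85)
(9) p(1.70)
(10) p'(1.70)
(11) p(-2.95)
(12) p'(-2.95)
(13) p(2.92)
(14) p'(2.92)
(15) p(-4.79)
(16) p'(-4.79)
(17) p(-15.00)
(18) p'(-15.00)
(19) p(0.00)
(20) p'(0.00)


(1) = 22.81
(2) = 9.76
(3) = 11.53
(4) = 7.08
(5) = 0.80
(6) = 2.68
(7) = 33.22
(8) = 11.70
(9) = 31.49
(10) = 11.40
(11) = 0.10
(12) = 2.10
(13) = 46.89
(14) = 13.84
(15) = -0.38
(16) = -1.58
(17) = 120.00
(18) = -22.00
(19) = 15.00
(20) = 8.00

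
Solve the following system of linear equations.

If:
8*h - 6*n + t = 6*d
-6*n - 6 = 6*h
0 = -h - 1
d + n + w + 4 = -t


Then:
d = -w/7 - 12/7
h = -1
n = 0
t = -6*w/7 - 16/7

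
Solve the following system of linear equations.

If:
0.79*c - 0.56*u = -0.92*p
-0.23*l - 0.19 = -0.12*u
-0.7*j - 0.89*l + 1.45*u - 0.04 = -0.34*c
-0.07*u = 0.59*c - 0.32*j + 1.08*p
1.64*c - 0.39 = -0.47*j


Then:
c = -0.27
j = 1.79
l = -0.48
p = 0.64
u = 0.66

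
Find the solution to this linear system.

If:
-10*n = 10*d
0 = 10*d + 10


Then:
d = -1
n = 1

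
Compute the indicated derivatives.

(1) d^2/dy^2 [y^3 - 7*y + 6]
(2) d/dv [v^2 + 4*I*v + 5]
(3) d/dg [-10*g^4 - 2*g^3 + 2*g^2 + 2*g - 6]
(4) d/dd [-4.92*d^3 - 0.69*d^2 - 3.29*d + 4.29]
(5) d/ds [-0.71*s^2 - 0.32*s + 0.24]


(1) = 6*y
(2) = 2*v + 4*I
(3) = -40*g^3 - 6*g^2 + 4*g + 2
(4) = -14.76*d^2 - 1.38*d - 3.29
(5) = -1.42*s - 0.32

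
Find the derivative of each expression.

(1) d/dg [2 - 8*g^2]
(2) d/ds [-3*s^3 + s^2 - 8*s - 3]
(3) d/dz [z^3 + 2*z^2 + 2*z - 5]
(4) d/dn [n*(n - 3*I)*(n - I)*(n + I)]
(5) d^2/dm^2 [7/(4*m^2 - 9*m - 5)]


(1) = -16*g
(2) = -9*s^2 + 2*s - 8
(3) = 3*z^2 + 4*z + 2
(4) = 4*n^3 - 9*I*n^2 + 2*n - 3*I
(5) = 14*(16*m^2 - 36*m - (8*m - 9)^2 - 20)/(-4*m^2 + 9*m + 5)^3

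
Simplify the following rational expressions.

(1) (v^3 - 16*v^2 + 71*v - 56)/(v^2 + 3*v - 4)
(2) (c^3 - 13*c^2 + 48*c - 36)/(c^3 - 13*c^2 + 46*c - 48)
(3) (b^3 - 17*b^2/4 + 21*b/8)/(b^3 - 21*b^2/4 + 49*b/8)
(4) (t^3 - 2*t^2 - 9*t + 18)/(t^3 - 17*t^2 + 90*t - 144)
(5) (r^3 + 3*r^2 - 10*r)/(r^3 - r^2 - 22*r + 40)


(1) = (v^2 - 15*v + 56)/(v + 4)
(2) = (c^3 - 13*c^2 + 48*c - 36)/(c^3 - 13*c^2 + 46*c - 48)
(3) = (4*b - 3)/(4*b - 7)
(4) = (t^2 + t - 6)/(t^2 - 14*t + 48)
(5) = r/(r - 4)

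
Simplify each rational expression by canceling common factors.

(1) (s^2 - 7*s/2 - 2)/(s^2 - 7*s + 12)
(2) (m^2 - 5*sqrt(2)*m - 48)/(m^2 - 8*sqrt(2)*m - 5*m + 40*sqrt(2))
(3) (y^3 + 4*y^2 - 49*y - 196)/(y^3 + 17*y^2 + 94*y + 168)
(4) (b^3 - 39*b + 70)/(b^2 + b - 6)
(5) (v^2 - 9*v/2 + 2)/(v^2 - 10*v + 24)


(1) = (2*s + 1)/(2*s - 6)
(2) = (m + 3*sqrt(2))/(m - 5)
(3) = (y - 7)/(y + 6)
(4) = (b^2 + 2*b - 35)/(b + 3)
(5) = (2*v - 1)/(2*v - 12)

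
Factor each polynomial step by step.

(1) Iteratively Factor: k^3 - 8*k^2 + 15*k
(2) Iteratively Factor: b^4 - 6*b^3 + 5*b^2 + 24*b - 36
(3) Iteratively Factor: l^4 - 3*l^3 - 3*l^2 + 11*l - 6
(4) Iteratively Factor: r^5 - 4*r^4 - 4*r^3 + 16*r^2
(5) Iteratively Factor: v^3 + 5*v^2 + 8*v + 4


(1) = (k)*(k^2 - 8*k + 15) = k*(k - 5)*(k - 3)
(2) = (b - 3)*(b^3 - 3*b^2 - 4*b + 12) = (b - 3)^2*(b^2 - 4) = (b - 3)^2*(b - 2)*(b + 2)
(3) = (l - 3)*(l^3 - 3*l + 2) = (l - 3)*(l - 1)*(l^2 + l - 2) = (l - 3)*(l - 1)^2*(l + 2)
(4) = (r + 2)*(r^4 - 6*r^3 + 8*r^2) = r*(r + 2)*(r^3 - 6*r^2 + 8*r) = r*(r - 4)*(r + 2)*(r^2 - 2*r) = r*(r - 4)*(r - 2)*(r + 2)*(r)
(5) = (v + 2)*(v^2 + 3*v + 2) = (v + 2)^2*(v + 1)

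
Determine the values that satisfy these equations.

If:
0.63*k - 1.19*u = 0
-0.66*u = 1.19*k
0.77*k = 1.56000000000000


Then:
No Solution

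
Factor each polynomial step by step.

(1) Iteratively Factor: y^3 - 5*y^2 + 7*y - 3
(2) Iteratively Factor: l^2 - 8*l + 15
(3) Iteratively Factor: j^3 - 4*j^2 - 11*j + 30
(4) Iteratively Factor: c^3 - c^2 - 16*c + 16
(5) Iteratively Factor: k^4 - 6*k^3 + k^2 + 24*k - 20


(1) = (y - 1)*(y^2 - 4*y + 3) = (y - 3)*(y - 1)*(y - 1)
(2) = (l - 3)*(l - 5)
(3) = (j + 3)*(j^2 - 7*j + 10) = (j - 2)*(j + 3)*(j - 5)
(4) = (c - 4)*(c^2 + 3*c - 4) = (c - 4)*(c - 1)*(c + 4)
(5) = (k - 1)*(k^3 - 5*k^2 - 4*k + 20) = (k - 2)*(k - 1)*(k^2 - 3*k - 10) = (k - 2)*(k - 1)*(k + 2)*(k - 5)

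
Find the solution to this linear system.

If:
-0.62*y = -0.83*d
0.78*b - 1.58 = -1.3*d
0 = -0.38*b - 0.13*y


Then:
b = -0.77
d = 1.68
y = 2.24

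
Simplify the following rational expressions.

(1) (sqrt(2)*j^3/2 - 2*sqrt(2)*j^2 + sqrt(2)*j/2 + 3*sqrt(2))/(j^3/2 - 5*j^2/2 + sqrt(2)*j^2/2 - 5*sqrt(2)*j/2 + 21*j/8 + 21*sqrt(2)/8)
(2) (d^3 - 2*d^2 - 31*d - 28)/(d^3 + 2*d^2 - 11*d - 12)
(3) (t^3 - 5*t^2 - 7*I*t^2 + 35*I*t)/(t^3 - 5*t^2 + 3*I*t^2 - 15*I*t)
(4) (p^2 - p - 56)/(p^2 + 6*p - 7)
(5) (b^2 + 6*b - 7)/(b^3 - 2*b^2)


(1) = (8*sqrt(2)*j^3 - 32*sqrt(2)*j^2 + 8*sqrt(2)*j + 48*sqrt(2))/(8*j^3 + j^2*(-40 + 8*sqrt(2)) + j*(42 - 40*sqrt(2)) + 42*sqrt(2))
(2) = (d - 7)/(d - 3)
(3) = (t - 7*I)/(t + 3*I)
(4) = (p - 8)/(p - 1)
(5) = (b^2 + 6*b - 7)/(b^3 - 2*b^2)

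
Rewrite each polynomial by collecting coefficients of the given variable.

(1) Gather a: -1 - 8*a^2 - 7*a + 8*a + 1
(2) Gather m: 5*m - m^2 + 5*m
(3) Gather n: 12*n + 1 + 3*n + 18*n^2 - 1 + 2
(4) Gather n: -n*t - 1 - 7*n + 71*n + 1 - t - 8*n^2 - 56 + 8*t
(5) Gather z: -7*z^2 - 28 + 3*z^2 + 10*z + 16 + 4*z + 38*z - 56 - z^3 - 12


(1) = -8*a^2 + a
(2) = -m^2 + 10*m
(3) = 18*n^2 + 15*n + 2
(4) = -8*n^2 + n*(64 - t) + 7*t - 56
(5) = -z^3 - 4*z^2 + 52*z - 80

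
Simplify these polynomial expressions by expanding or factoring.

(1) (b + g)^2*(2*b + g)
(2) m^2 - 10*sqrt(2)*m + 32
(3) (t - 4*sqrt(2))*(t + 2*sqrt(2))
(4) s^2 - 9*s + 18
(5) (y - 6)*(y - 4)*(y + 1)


(1) = 2*b^3 + 5*b^2*g + 4*b*g^2 + g^3
(2) = (m - 8*sqrt(2))*(m - 2*sqrt(2))
(3) = t^2 - 2*sqrt(2)*t - 16
(4) = (s - 6)*(s - 3)
(5) = y^3 - 9*y^2 + 14*y + 24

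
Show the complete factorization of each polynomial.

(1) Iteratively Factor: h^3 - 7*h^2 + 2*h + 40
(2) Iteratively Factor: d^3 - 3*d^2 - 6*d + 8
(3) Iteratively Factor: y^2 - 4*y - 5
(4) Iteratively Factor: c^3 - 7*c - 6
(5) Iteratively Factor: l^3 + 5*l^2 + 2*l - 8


(1) = (h + 2)*(h^2 - 9*h + 20) = (h - 4)*(h + 2)*(h - 5)
(2) = (d - 4)*(d^2 + d - 2) = (d - 4)*(d - 1)*(d + 2)
(3) = (y + 1)*(y - 5)
(4) = (c + 2)*(c^2 - 2*c - 3) = (c + 1)*(c + 2)*(c - 3)
(5) = (l - 1)*(l^2 + 6*l + 8) = (l - 1)*(l + 2)*(l + 4)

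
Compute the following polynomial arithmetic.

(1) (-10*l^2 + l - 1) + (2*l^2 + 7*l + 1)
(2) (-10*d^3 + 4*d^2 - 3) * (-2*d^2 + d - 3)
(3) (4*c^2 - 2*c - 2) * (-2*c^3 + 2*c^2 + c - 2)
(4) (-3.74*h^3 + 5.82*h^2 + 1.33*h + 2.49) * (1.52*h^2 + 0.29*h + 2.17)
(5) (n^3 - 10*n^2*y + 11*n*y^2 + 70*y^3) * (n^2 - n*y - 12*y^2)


(1) = -8*l^2 + 8*l
(2) = 20*d^5 - 18*d^4 + 34*d^3 - 6*d^2 - 3*d + 9
(3) = -8*c^5 + 12*c^4 + 4*c^3 - 14*c^2 + 2*c + 4
(4) = -5.6848*h^5 + 7.7618*h^4 - 4.4064*h^3 + 16.7999*h^2 + 3.6082*h + 5.4033
(5) = n^5 - 11*n^4*y + 9*n^3*y^2 + 179*n^2*y^3 - 202*n*y^4 - 840*y^5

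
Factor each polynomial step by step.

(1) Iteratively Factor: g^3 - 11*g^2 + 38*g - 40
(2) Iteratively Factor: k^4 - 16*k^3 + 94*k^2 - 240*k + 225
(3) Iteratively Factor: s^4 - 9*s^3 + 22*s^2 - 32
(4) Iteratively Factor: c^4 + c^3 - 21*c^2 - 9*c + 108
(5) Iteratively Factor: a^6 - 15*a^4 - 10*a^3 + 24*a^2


(1) = (g - 2)*(g^2 - 9*g + 20) = (g - 5)*(g - 2)*(g - 4)
(2) = (k - 5)*(k^3 - 11*k^2 + 39*k - 45) = (k - 5)^2*(k^2 - 6*k + 9) = (k - 5)^2*(k - 3)*(k - 3)
(3) = (s - 4)*(s^3 - 5*s^2 + 2*s + 8) = (s - 4)^2*(s^2 - s - 2) = (s - 4)^2*(s + 1)*(s - 2)
(4) = (c + 3)*(c^3 - 2*c^2 - 15*c + 36) = (c - 3)*(c + 3)*(c^2 + c - 12) = (c - 3)^2*(c + 3)*(c + 4)
(5) = (a - 4)*(a^5 + 4*a^4 + a^3 - 6*a^2) = (a - 4)*(a - 1)*(a^4 + 5*a^3 + 6*a^2) = a*(a - 4)*(a - 1)*(a^3 + 5*a^2 + 6*a) = a*(a - 4)*(a - 1)*(a + 2)*(a^2 + 3*a) = a*(a - 4)*(a - 1)*(a + 2)*(a + 3)*(a)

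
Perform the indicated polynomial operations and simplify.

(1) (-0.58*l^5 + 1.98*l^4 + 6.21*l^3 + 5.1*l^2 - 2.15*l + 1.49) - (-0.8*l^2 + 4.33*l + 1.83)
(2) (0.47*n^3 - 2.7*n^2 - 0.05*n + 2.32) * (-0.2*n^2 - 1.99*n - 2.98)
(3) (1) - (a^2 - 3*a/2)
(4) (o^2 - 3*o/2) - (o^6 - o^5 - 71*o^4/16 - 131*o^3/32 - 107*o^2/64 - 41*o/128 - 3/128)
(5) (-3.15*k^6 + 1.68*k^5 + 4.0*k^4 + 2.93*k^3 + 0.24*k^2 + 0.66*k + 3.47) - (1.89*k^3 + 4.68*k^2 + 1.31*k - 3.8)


(1) = -0.58*l^5 + 1.98*l^4 + 6.21*l^3 + 5.9*l^2 - 6.48*l - 0.34
(2) = -0.094*n^5 - 0.3953*n^4 + 3.9824*n^3 + 7.6815*n^2 - 4.4678*n - 6.9136
(3) = -a^2 + 3*a/2 + 1
(4) = -o^6 + o^5 + 71*o^4/16 + 131*o^3/32 + 171*o^2/64 - 151*o/128 + 3/128
(5) = -3.15*k^6 + 1.68*k^5 + 4.0*k^4 + 1.04*k^3 - 4.44*k^2 - 0.65*k + 7.27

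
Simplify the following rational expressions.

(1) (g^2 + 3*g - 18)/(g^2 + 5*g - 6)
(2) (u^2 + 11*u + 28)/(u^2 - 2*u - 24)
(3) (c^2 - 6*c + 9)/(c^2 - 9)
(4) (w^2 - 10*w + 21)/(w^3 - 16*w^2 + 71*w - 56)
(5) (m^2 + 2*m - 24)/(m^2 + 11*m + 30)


(1) = (g - 3)/(g - 1)
(2) = (u + 7)/(u - 6)
(3) = (c - 3)/(c + 3)
(4) = (w - 3)/(w^2 - 9*w + 8)
(5) = (m - 4)/(m + 5)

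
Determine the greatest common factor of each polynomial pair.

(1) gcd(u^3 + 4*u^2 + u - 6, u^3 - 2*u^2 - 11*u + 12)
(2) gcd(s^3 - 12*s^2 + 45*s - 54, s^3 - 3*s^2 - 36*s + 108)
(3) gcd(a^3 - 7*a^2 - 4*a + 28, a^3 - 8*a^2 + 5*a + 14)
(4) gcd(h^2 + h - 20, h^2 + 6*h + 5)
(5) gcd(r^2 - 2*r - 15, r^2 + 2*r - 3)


(1) = gcd((u - 1)*(u + 2)*(u + 3), (u - 4)*(u - 1)*(u + 3)) = u^2 + 2*u - 3
(2) = gcd((s - 6)*(s - 3)^2, (s - 6)*(s - 3)*(s + 6)) = s^2 - 9*s + 18
(3) = gcd((a - 7)*(a - 2)*(a + 2), (a - 7)*(a - 2)*(a + 1)) = a^2 - 9*a + 14
(4) = gcd((h - 4)*(h + 5), (h + 1)*(h + 5)) = h + 5
(5) = gcd((r - 5)*(r + 3), (r - 1)*(r + 3)) = r + 3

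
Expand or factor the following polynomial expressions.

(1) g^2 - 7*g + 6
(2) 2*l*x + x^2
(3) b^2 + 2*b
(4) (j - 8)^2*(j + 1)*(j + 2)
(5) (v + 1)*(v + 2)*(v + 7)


(1) = (g - 6)*(g - 1)
(2) = x*(2*l + x)
(3) = b*(b + 2)
(4) = j^4 - 13*j^3 + 18*j^2 + 160*j + 128
(5) = v^3 + 10*v^2 + 23*v + 14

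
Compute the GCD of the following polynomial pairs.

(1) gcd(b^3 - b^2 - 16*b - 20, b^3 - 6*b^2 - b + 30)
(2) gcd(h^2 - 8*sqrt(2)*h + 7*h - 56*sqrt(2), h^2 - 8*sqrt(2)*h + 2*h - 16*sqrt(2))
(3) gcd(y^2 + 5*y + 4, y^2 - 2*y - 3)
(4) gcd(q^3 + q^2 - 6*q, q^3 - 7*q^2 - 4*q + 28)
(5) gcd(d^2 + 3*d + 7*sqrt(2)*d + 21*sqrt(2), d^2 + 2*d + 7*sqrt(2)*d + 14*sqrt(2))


(1) = b^2 - 3*b - 10
(2) = gcd((h + 7)*(h - 8*sqrt(2)), (h + 2)*(h - 8*sqrt(2))) = h - 8*sqrt(2)
(3) = y + 1
(4) = gcd(q*(q - 2)*(q + 3), (q - 7)*(q - 2)*(q + 2)) = q - 2
(5) = gcd((d + 3)*(d + 7*sqrt(2)), (d + 2)*(d + 7*sqrt(2))) = d + 7*sqrt(2)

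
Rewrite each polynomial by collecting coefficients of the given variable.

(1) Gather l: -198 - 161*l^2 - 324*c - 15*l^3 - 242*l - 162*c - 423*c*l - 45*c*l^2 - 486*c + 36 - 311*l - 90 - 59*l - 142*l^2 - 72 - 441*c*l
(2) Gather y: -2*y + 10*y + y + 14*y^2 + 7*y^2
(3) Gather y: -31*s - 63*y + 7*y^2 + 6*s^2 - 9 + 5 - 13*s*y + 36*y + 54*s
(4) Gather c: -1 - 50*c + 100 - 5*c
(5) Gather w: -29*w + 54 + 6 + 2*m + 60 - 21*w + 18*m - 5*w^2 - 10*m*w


(1) = -972*c - 15*l^3 + l^2*(-45*c - 303) + l*(-864*c - 612) - 324
(2) = 21*y^2 + 9*y
(3) = 6*s^2 + 23*s + 7*y^2 + y*(-13*s - 27) - 4
(4) = 99 - 55*c
(5) = 20*m - 5*w^2 + w*(-10*m - 50) + 120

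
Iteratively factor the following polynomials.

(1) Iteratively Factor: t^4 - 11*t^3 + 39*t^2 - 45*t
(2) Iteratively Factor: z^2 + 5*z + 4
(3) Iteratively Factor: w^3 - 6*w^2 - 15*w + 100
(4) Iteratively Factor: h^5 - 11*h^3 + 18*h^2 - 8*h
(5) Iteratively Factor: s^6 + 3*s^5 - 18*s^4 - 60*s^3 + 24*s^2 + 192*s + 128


(1) = (t - 5)*(t^3 - 6*t^2 + 9*t) = (t - 5)*(t - 3)*(t^2 - 3*t) = t*(t - 5)*(t - 3)*(t - 3)
(2) = (z + 4)*(z + 1)
(3) = (w - 5)*(w^2 - w - 20) = (w - 5)*(w + 4)*(w - 5)
(4) = (h - 2)*(h^4 + 2*h^3 - 7*h^2 + 4*h) = (h - 2)*(h - 1)*(h^3 + 3*h^2 - 4*h) = (h - 2)*(h - 1)*(h + 4)*(h^2 - h) = h*(h - 2)*(h - 1)*(h + 4)*(h - 1)
(5) = (s + 4)*(s^5 - s^4 - 14*s^3 - 4*s^2 + 40*s + 32) = (s + 2)*(s + 4)*(s^4 - 3*s^3 - 8*s^2 + 12*s + 16) = (s + 2)^2*(s + 4)*(s^3 - 5*s^2 + 2*s + 8) = (s - 2)*(s + 2)^2*(s + 4)*(s^2 - 3*s - 4) = (s - 2)*(s + 1)*(s + 2)^2*(s + 4)*(s - 4)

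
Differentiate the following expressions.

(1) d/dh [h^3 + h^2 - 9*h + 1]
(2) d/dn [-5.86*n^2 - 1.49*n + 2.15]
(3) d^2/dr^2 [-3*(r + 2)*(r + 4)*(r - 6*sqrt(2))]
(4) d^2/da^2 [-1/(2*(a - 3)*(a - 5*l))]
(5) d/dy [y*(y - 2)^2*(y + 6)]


(1) = 3*h^2 + 2*h - 9
(2) = -11.72*n - 1.49
(3) = -18*r - 36 + 36*sqrt(2)
(4) = (-(a - 3)^2 - (a - 3)*(a - 5*l) - (a - 5*l)^2)/((a - 3)^3*(a - 5*l)^3)
(5) = 4*y^3 + 6*y^2 - 40*y + 24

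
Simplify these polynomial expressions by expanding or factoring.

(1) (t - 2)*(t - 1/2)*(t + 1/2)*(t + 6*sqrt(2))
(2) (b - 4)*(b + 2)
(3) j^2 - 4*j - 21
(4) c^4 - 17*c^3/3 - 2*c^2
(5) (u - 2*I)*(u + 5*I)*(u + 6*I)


(1) = t^4 - 2*t^3 + 6*sqrt(2)*t^3 - 12*sqrt(2)*t^2 - t^2/4 - 3*sqrt(2)*t/2 + t/2 + 3*sqrt(2)
(2) = b^2 - 2*b - 8
(3) = (j - 7)*(j + 3)
(4) = c^2*(c - 6)*(c + 1/3)
(5) = u^3 + 9*I*u^2 - 8*u + 60*I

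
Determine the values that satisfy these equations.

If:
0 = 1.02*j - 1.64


Then:
j = 1.61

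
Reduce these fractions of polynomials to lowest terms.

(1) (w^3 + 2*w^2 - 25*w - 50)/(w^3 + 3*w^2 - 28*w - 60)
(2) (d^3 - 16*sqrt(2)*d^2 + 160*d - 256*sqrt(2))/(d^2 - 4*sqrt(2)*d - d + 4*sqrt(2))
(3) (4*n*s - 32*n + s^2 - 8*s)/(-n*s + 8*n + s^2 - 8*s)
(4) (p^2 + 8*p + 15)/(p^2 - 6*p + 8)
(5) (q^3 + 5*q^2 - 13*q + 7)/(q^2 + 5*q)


(1) = (w + 5)/(w + 6)
(2) = (d^2 - 12*sqrt(2)*d + 64)/(d - 1)
(3) = (4*n + s)/(-n + s)
(4) = (p^2 + 8*p + 15)/(p^2 - 6*p + 8)
(5) = (q^3 + 5*q^2 - 13*q + 7)/(q^2 + 5*q)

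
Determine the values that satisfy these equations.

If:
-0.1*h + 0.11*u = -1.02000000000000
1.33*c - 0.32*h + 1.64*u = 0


Then:
c = 2.45413533834586 - 0.968421052631579*u
h = 1.1*u + 10.2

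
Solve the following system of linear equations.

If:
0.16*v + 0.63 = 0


Then:
v = -3.94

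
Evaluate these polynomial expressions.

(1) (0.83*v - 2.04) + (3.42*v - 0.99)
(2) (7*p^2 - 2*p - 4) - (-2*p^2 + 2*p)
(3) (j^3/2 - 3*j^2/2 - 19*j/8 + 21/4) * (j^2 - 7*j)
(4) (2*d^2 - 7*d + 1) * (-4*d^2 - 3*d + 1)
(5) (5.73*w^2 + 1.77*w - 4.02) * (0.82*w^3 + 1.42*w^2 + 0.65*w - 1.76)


(1) = 4.25*v - 3.03
(2) = 9*p^2 - 4*p - 4
(3) = j^5/2 - 5*j^4 + 65*j^3/8 + 175*j^2/8 - 147*j/4
(4) = -8*d^4 + 22*d^3 + 19*d^2 - 10*d + 1
(5) = 4.6986*w^5 + 9.588*w^4 + 2.9415*w^3 - 14.6427*w^2 - 5.7282*w + 7.0752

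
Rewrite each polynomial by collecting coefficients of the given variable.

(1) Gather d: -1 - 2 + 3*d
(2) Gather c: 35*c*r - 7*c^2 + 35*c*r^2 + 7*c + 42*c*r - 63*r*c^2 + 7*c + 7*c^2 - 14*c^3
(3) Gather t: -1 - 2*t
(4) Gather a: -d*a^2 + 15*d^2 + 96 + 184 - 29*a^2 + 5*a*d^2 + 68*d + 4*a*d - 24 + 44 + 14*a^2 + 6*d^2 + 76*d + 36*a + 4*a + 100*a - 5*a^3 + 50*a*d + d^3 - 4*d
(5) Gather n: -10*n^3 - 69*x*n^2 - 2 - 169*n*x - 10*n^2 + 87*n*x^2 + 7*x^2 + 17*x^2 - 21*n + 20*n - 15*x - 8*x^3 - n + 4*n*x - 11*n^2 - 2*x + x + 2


(1) = 3*d - 3
(2) = -14*c^3 - 63*c^2*r + c*(35*r^2 + 77*r + 14)
(3) = -2*t - 1
(4) = -5*a^3 + a^2*(-d - 15) + a*(5*d^2 + 54*d + 140) + d^3 + 21*d^2 + 140*d + 300
(5) = -10*n^3 + n^2*(-69*x - 21) + n*(87*x^2 - 165*x - 2) - 8*x^3 + 24*x^2 - 16*x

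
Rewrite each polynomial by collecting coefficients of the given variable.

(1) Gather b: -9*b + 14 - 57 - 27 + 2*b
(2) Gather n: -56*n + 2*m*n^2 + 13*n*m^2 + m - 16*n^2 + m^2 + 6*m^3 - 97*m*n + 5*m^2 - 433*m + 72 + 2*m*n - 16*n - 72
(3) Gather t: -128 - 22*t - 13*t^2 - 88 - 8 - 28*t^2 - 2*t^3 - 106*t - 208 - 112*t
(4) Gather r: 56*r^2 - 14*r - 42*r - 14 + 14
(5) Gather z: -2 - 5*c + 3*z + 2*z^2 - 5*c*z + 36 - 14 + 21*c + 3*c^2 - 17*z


(1) = -7*b - 70
(2) = 6*m^3 + 6*m^2 - 432*m + n^2*(2*m - 16) + n*(13*m^2 - 95*m - 72)
(3) = -2*t^3 - 41*t^2 - 240*t - 432
(4) = 56*r^2 - 56*r
(5) = 3*c^2 + 16*c + 2*z^2 + z*(-5*c - 14) + 20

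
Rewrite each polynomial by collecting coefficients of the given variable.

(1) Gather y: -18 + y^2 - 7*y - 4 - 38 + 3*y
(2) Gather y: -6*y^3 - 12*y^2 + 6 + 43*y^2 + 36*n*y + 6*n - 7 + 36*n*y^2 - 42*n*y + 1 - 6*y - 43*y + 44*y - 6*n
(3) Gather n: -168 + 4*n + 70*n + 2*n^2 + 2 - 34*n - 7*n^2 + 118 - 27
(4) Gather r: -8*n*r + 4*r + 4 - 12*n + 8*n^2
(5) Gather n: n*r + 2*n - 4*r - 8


(1) = y^2 - 4*y - 60
(2) = -6*y^3 + y^2*(36*n + 31) + y*(-6*n - 5)
(3) = -5*n^2 + 40*n - 75
(4) = 8*n^2 - 12*n + r*(4 - 8*n) + 4
(5) = n*(r + 2) - 4*r - 8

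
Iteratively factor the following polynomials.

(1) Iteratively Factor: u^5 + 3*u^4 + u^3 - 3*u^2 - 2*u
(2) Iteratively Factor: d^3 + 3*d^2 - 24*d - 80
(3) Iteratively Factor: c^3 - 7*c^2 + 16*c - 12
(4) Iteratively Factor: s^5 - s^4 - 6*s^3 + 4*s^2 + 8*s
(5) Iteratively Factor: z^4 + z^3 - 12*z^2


(1) = (u + 1)*(u^4 + 2*u^3 - u^2 - 2*u) = (u + 1)*(u + 2)*(u^3 - u) = (u + 1)^2*(u + 2)*(u^2 - u) = u*(u + 1)^2*(u + 2)*(u - 1)
(2) = (d + 4)*(d^2 - d - 20) = (d + 4)^2*(d - 5)
(3) = (c - 2)*(c^2 - 5*c + 6) = (c - 2)^2*(c - 3)
(4) = (s + 2)*(s^4 - 3*s^3 + 4*s) = s*(s + 2)*(s^3 - 3*s^2 + 4) = s*(s - 2)*(s + 2)*(s^2 - s - 2) = s*(s - 2)*(s + 1)*(s + 2)*(s - 2)
(5) = (z + 4)*(z^3 - 3*z^2) = (z - 3)*(z + 4)*(z^2) = z*(z - 3)*(z + 4)*(z)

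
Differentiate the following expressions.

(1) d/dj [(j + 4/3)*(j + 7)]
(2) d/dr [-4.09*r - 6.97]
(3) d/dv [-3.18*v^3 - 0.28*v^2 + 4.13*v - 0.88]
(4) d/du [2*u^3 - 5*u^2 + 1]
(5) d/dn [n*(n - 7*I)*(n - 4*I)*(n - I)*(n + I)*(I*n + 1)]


(1) = 2*j + 25/3
(2) = -4.09000000000000
(3) = -9.54*v^2 - 0.56*v + 4.13
(4) = 2*u*(3*u - 5)
(5) = 6*I*n^5 + 60*n^4 - 152*I*n^3 - 48*n^2 - 78*I*n - 28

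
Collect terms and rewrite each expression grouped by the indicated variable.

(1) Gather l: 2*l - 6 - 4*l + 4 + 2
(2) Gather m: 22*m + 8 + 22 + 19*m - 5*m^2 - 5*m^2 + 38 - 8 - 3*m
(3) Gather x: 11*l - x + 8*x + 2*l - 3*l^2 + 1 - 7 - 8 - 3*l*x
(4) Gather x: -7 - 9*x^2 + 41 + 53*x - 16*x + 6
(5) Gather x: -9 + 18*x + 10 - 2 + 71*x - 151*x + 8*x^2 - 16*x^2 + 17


(1) = -2*l
(2) = -10*m^2 + 38*m + 60
(3) = -3*l^2 + 13*l + x*(7 - 3*l) - 14
(4) = -9*x^2 + 37*x + 40
(5) = -8*x^2 - 62*x + 16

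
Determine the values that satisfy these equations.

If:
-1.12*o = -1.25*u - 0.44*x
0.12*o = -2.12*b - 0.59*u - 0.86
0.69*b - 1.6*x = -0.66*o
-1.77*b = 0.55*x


Then:
b = 0.29
o = -2.58
u = -1.98
x = -0.94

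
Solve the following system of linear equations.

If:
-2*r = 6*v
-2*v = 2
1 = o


Then:
o = 1
r = 3
v = -1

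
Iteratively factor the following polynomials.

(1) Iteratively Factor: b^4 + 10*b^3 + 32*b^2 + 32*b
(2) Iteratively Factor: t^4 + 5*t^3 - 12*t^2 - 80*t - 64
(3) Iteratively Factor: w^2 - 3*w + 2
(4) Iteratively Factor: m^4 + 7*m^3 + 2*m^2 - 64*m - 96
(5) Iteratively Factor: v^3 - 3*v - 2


(1) = (b)*(b^3 + 10*b^2 + 32*b + 32) = b*(b + 2)*(b^2 + 8*b + 16) = b*(b + 2)*(b + 4)*(b + 4)
(2) = (t + 4)*(t^3 + t^2 - 16*t - 16) = (t - 4)*(t + 4)*(t^2 + 5*t + 4) = (t - 4)*(t + 1)*(t + 4)*(t + 4)
(3) = (w - 2)*(w - 1)
(4) = (m + 4)*(m^3 + 3*m^2 - 10*m - 24) = (m + 2)*(m + 4)*(m^2 + m - 12) = (m + 2)*(m + 4)^2*(m - 3)
(5) = (v + 1)*(v^2 - v - 2) = (v + 1)^2*(v - 2)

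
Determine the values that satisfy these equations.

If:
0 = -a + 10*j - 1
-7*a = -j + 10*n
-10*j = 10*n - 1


Then:
a = 1/59
j = 6/59
n = -1/590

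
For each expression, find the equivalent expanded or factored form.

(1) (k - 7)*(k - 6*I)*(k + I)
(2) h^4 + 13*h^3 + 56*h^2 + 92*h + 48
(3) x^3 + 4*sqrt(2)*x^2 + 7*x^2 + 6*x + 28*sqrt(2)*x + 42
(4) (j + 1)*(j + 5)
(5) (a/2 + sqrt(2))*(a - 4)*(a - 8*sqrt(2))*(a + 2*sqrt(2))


(1) = k^3 - 7*k^2 - 5*I*k^2 + 6*k + 35*I*k - 42
(2) = (h + 1)*(h + 2)*(h + 4)*(h + 6)
(3) = (x + 7)*(x + sqrt(2))*(x + 3*sqrt(2))
(4) = j^2 + 6*j + 5
(5) = a^4/2 - 2*sqrt(2)*a^3 - 2*a^3 - 28*a^2 + 8*sqrt(2)*a^2 - 32*sqrt(2)*a + 112*a + 128*sqrt(2)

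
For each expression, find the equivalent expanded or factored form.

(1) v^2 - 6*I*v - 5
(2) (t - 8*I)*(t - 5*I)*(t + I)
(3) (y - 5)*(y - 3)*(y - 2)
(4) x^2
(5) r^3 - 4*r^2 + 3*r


(1) = (v - 5*I)*(v - I)
(2) = t^3 - 12*I*t^2 - 27*t - 40*I
(3) = y^3 - 10*y^2 + 31*y - 30
(4) = x^2
(5) = r*(r - 3)*(r - 1)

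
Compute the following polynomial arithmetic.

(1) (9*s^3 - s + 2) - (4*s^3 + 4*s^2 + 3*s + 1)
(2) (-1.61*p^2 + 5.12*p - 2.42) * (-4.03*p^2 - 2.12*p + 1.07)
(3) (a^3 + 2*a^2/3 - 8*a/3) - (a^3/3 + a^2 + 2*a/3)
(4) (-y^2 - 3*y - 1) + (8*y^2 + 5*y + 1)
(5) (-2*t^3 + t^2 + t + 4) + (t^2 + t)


(1) = 5*s^3 - 4*s^2 - 4*s + 1
(2) = 6.4883*p^4 - 17.2204*p^3 - 2.8245*p^2 + 10.6088*p - 2.5894
(3) = 2*a^3/3 - a^2/3 - 10*a/3
(4) = 7*y^2 + 2*y
(5) = -2*t^3 + 2*t^2 + 2*t + 4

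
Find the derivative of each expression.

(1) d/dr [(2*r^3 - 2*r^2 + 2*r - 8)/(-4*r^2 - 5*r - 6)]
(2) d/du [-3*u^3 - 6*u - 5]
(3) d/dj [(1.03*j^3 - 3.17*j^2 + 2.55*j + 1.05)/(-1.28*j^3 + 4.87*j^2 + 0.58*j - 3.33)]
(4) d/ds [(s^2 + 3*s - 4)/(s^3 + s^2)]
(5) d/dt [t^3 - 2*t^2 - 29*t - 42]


(1) = 2*(-4*r^4 - 10*r^3 - 9*r^2 - 20*r - 26)/(16*r^4 + 40*r^3 + 73*r^2 + 60*r + 36)
(2) = -9*u^2 - 6
(3) = (0.9585*j^4 + 7.7228*j^3 - 20.5148*j^2 + 10.8852*j - 9.1005)/(1.6384*j^6 - 12.4672*j^5 + 22.2321*j^4 + 14.174*j^3 - 32.0978*j^2 - 3.8628*j + 11.0889)
(4) = (-s^3 - 6*s^2 + 9*s + 8)/(s^3*(s^2 + 2*s + 1))
(5) = 3*t^2 - 4*t - 29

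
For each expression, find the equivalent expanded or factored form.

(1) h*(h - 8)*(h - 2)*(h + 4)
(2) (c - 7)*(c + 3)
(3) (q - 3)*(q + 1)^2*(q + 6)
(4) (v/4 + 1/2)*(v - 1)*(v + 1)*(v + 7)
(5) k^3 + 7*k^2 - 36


(1) = h^4 - 6*h^3 - 24*h^2 + 64*h
(2) = c^2 - 4*c - 21
(3) = q^4 + 5*q^3 - 11*q^2 - 33*q - 18
(4) = v^4/4 + 9*v^3/4 + 13*v^2/4 - 9*v/4 - 7/2
(5) = (k - 2)*(k + 3)*(k + 6)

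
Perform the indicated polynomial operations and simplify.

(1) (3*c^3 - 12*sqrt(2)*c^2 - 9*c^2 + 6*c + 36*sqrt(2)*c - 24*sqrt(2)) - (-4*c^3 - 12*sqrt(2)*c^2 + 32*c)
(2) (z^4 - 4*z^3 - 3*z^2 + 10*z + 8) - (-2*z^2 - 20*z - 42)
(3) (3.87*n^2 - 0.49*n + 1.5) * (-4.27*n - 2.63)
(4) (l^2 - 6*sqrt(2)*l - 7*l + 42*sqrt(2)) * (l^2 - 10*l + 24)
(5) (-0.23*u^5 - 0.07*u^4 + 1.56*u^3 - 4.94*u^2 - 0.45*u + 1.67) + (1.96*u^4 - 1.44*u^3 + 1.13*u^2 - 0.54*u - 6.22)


(1) = 7*c^3 - 9*c^2 - 26*c + 36*sqrt(2)*c - 24*sqrt(2)
(2) = z^4 - 4*z^3 - z^2 + 30*z + 50
(3) = -16.5249*n^3 - 8.0858*n^2 - 5.1163*n - 3.945
(4) = l^4 - 17*l^3 - 6*sqrt(2)*l^3 + 94*l^2 + 102*sqrt(2)*l^2 - 564*sqrt(2)*l - 168*l + 1008*sqrt(2)
(5) = -0.23*u^5 + 1.89*u^4 + 0.12*u^3 - 3.81*u^2 - 0.99*u - 4.55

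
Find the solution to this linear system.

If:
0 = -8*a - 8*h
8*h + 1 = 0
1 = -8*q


Then:
a = 1/8
h = -1/8
q = -1/8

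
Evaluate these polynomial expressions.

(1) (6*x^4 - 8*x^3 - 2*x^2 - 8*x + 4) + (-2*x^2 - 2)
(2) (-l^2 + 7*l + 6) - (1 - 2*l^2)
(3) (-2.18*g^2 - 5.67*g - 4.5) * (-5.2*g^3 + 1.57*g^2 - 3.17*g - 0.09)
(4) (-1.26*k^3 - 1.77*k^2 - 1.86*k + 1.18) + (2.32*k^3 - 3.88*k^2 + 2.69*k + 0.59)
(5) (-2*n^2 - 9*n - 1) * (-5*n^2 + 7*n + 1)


(1) = 6*x^4 - 8*x^3 - 4*x^2 - 8*x + 2
(2) = l^2 + 7*l + 5
(3) = 11.336*g^5 + 26.0614*g^4 + 21.4087*g^3 + 11.1051*g^2 + 14.7753*g + 0.405
(4) = 1.06*k^3 - 5.65*k^2 + 0.83*k + 1.77
(5) = 10*n^4 + 31*n^3 - 60*n^2 - 16*n - 1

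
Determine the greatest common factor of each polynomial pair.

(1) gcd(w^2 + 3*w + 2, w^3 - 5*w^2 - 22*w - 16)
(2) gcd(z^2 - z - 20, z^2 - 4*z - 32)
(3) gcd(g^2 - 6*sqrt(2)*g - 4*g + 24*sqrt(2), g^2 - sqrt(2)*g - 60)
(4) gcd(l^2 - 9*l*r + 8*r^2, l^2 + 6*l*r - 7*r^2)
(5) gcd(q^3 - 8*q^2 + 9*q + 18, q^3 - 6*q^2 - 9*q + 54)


(1) = w^2 + 3*w + 2
(2) = z + 4
(3) = gcd((g - 4)*(g - 6*sqrt(2)), (g - 6*sqrt(2))*(g + 5*sqrt(2))) = g - 6*sqrt(2)
(4) = gcd((l - 8*r)*(l - r), (l - r)*(l + 7*r)) = -l + r
(5) = q^2 - 9*q + 18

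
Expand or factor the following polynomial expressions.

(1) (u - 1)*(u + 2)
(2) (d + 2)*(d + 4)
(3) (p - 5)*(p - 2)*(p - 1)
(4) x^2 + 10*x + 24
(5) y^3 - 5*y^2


(1) = u^2 + u - 2
(2) = d^2 + 6*d + 8
(3) = p^3 - 8*p^2 + 17*p - 10
(4) = (x + 4)*(x + 6)
(5) = y^2*(y - 5)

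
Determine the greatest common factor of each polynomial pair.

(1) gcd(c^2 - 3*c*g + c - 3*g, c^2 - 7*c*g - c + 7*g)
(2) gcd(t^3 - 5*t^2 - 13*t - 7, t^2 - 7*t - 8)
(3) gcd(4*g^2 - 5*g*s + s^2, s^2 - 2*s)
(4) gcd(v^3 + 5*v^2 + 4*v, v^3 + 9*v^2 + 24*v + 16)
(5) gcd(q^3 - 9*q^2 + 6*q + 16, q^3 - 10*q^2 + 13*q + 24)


(1) = gcd((c + 1)*(c - 3*g), (c - 1)*(c - 7*g)) = 1
(2) = gcd((t - 7)*(t + 1)^2, (t - 8)*(t + 1)) = t + 1
(3) = 1
(4) = v^2 + 5*v + 4
(5) = gcd((q - 8)*(q - 2)*(q + 1), (q - 8)*(q - 3)*(q + 1)) = q^2 - 7*q - 8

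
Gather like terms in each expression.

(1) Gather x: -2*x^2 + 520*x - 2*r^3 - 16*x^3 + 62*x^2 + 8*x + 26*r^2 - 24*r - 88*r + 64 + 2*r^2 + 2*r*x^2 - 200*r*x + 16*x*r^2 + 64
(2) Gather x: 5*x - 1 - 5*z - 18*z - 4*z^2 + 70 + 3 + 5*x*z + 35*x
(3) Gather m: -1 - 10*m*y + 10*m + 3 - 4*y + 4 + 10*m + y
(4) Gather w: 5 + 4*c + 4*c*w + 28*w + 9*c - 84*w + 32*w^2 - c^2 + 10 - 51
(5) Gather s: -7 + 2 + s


(1) = -2*r^3 + 28*r^2 - 112*r - 16*x^3 + x^2*(2*r + 60) + x*(16*r^2 - 200*r + 528) + 128
(2) = x*(5*z + 40) - 4*z^2 - 23*z + 72
(3) = m*(20 - 10*y) - 3*y + 6
(4) = -c^2 + 13*c + 32*w^2 + w*(4*c - 56) - 36
(5) = s - 5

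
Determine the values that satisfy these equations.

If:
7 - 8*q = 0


Then:
q = 7/8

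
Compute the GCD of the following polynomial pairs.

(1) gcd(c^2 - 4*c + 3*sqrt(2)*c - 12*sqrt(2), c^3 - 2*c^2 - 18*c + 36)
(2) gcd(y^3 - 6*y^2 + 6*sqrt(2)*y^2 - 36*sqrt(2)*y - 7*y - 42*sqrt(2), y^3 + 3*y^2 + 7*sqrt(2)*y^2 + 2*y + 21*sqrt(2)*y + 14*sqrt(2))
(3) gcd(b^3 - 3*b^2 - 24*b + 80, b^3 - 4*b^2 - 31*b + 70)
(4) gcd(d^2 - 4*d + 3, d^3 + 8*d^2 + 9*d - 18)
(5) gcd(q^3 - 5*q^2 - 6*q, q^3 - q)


(1) = c + 3*sqrt(2)
(2) = gcd((y - 7)*(y + 1)*(y + 6*sqrt(2)), (y + 1)*(y + 2)*(y + 7*sqrt(2))) = y + 1
(3) = gcd((b - 4)^2*(b + 5), (b - 7)*(b - 2)*(b + 5)) = b + 5
(4) = gcd((d - 3)*(d - 1), (d - 1)*(d + 3)*(d + 6)) = d - 1
(5) = gcd(q*(q - 6)*(q + 1), q*(q - 1)*(q + 1)) = q^2 + q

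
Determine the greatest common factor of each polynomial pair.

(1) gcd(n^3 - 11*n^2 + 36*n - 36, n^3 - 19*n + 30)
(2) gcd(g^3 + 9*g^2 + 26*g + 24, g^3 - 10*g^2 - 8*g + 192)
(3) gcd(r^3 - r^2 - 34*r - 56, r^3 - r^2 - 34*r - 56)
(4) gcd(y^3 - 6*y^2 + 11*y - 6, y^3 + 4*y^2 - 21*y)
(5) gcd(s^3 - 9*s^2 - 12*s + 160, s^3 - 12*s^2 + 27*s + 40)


(1) = n^2 - 5*n + 6
(2) = gcd((g + 2)*(g + 3)*(g + 4), (g - 8)*(g - 6)*(g + 4)) = g + 4
(3) = r^3 - r^2 - 34*r - 56
(4) = gcd((y - 3)*(y - 2)*(y - 1), y*(y - 3)*(y + 7)) = y - 3
(5) = s^2 - 13*s + 40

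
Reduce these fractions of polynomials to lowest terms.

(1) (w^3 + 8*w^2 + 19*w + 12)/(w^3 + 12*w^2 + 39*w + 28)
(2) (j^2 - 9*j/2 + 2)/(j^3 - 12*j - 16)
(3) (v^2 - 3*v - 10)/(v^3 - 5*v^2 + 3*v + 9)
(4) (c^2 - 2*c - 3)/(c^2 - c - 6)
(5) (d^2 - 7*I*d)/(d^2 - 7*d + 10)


(1) = (w + 3)/(w + 7)
(2) = (2*j - 1)/(2*j^2 + 8*j + 8)
(3) = (v^2 - 3*v - 10)/(v^3 - 5*v^2 + 3*v + 9)
(4) = (c + 1)/(c + 2)
(5) = (d^2 - 7*I*d)/(d^2 - 7*d + 10)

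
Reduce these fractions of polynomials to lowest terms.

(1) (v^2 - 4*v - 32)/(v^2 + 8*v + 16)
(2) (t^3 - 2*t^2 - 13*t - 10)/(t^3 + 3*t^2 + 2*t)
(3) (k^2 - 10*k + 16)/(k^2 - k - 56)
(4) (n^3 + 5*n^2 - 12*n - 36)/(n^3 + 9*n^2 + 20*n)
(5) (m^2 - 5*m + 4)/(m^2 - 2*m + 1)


(1) = (v - 8)/(v + 4)
(2) = (t - 5)/t
(3) = (k - 2)/(k + 7)
(4) = (n^3 + 5*n^2 - 12*n - 36)/(n^3 + 9*n^2 + 20*n)
(5) = (m - 4)/(m - 1)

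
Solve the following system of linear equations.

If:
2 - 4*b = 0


Then:
b = 1/2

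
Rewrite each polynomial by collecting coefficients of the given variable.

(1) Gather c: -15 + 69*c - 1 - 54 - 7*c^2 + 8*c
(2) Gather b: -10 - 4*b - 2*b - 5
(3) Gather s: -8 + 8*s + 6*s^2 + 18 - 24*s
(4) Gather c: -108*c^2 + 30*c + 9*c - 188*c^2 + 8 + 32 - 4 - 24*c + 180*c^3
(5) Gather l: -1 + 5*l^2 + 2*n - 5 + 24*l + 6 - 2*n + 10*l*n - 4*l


(1) = -7*c^2 + 77*c - 70
(2) = -6*b - 15
(3) = 6*s^2 - 16*s + 10
(4) = 180*c^3 - 296*c^2 + 15*c + 36
(5) = 5*l^2 + l*(10*n + 20)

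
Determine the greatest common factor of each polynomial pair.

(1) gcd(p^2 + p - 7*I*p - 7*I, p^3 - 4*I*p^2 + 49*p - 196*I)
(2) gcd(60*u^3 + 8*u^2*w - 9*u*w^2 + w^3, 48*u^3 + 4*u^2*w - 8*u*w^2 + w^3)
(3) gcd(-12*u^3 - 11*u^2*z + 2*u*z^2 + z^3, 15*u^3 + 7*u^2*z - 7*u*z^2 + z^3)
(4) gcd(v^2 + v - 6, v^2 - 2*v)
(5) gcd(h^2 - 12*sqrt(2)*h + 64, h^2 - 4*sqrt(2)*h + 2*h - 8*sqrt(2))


(1) = gcd((p + 1)*(p - 7*I), (p - 7*I)*(p - 4*I)*(p + 7*I)) = p - 7*I
(2) = 12*u^2 + 4*u*w - w^2
(3) = -3*u^2 - 2*u*z + z^2
(4) = gcd((v - 2)*(v + 3), v*(v - 2)) = v - 2
(5) = h - 4*sqrt(2)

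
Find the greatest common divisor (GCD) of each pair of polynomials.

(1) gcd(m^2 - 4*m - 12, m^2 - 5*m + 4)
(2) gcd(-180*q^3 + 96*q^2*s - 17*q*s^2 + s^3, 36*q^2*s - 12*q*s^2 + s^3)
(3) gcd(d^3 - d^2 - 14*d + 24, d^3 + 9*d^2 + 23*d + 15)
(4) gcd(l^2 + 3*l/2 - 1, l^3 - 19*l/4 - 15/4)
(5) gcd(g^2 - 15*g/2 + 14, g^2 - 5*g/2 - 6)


(1) = 1
(2) = gcd((-6*q + s)^2*(-5*q + s), s*(-6*q + s)^2) = 36*q^2 - 12*q*s + s^2
(3) = 1
(4) = 1
(5) = g - 4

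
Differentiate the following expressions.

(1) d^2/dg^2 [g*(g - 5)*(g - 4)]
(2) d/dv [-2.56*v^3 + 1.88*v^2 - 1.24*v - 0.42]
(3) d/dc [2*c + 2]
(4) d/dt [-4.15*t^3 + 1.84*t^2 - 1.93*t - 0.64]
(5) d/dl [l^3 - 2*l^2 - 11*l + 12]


(1) = 6*g - 18
(2) = -7.68*v^2 + 3.76*v - 1.24
(3) = 2
(4) = -12.45*t^2 + 3.68*t - 1.93
(5) = 3*l^2 - 4*l - 11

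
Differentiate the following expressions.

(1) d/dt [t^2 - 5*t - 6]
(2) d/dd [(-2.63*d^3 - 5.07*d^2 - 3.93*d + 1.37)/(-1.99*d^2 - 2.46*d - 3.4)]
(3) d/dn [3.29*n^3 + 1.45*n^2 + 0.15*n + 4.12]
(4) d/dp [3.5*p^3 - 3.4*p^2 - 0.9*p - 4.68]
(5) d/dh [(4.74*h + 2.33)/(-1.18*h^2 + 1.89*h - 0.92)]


(1) = 2*t - 5
(2) = (5.2337*d^4 + 12.9396*d^3 + 31.4775*d^2 + 39.9286*d + 16.7322)/(3.9601*d^4 + 9.7908*d^3 + 19.5836*d^2 + 16.728*d + 11.56)
(3) = 9.87*n^2 + 2.9*n + 0.15
(4) = 10.5*p^2 - 6.8*p - 0.9
(5) = (5.5932*h^2 + 5.4988*h - 8.7645)/(1.3924*h^4 - 4.4604*h^3 + 5.7433*h^2 - 3.4776*h + 0.8464)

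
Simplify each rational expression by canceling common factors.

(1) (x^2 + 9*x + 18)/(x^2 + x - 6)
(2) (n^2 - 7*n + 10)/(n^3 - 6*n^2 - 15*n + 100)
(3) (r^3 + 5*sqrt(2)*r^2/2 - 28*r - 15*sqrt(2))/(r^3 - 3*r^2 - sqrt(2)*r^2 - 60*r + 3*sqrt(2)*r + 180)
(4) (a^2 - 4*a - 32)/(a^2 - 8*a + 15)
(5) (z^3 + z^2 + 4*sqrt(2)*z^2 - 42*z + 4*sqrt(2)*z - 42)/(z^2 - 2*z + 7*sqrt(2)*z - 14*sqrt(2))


(1) = (x + 6)/(x - 2)
(2) = (n - 2)/(n^2 - n - 20)
(3) = (2*r^2 - 5*sqrt(2)*r - 6)/(2*r^2 + r*(-12*sqrt(2) - 6) + 36*sqrt(2))
(4) = (a^2 - 4*a - 32)/(a^2 - 8*a + 15)
(5) = (z^2 + z*(1 - 3*sqrt(2)) - 3*sqrt(2))/(z - 2)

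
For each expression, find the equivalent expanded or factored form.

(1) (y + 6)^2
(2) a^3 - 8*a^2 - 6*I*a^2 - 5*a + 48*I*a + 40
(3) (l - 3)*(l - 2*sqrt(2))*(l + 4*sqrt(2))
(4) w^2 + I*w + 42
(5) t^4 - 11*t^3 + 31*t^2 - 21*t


(1) = y^2 + 12*y + 36
(2) = (a - 8)*(a - 5*I)*(a - I)
(3) = l^3 - 3*l^2 + 2*sqrt(2)*l^2 - 16*l - 6*sqrt(2)*l + 48
(4) = (w - 6*I)*(w + 7*I)
(5) = t*(t - 7)*(t - 3)*(t - 1)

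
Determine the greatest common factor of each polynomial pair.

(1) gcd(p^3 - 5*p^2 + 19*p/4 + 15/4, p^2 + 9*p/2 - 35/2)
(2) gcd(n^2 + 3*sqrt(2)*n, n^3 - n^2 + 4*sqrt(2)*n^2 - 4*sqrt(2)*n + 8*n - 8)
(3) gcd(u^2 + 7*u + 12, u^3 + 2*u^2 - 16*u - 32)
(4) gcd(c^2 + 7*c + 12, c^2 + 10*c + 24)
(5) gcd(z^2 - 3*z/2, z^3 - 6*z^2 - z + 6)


(1) = p - 5/2
(2) = 1
(3) = u + 4
(4) = gcd((c + 3)*(c + 4), (c + 4)*(c + 6)) = c + 4
(5) = 1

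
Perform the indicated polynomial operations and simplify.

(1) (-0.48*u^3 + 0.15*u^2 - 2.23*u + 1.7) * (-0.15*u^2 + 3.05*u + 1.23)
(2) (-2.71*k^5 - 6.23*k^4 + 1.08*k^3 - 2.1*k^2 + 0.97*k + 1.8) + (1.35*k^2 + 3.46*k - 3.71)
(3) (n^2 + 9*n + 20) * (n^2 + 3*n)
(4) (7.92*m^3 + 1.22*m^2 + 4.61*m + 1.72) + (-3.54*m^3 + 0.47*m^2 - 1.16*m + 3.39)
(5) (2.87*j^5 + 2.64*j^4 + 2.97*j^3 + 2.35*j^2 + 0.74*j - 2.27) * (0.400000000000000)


(1) = 0.072*u^5 - 1.4865*u^4 + 0.2016*u^3 - 6.872*u^2 + 2.4421*u + 2.091
(2) = -2.71*k^5 - 6.23*k^4 + 1.08*k^3 - 0.75*k^2 + 4.43*k - 1.91
(3) = n^4 + 12*n^3 + 47*n^2 + 60*n
(4) = 4.38*m^3 + 1.69*m^2 + 3.45*m + 5.11
(5) = 1.148*j^5 + 1.056*j^4 + 1.188*j^3 + 0.94*j^2 + 0.296*j - 0.908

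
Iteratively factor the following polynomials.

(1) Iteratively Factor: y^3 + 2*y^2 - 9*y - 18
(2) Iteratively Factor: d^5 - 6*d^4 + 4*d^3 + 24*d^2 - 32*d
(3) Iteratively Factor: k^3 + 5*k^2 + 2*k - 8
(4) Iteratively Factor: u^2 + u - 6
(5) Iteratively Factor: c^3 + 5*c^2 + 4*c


(1) = (y + 2)*(y^2 - 9) = (y + 2)*(y + 3)*(y - 3)
(2) = (d - 4)*(d^4 - 2*d^3 - 4*d^2 + 8*d) = d*(d - 4)*(d^3 - 2*d^2 - 4*d + 8) = d*(d - 4)*(d + 2)*(d^2 - 4*d + 4) = d*(d - 4)*(d - 2)*(d + 2)*(d - 2)
(3) = (k - 1)*(k^2 + 6*k + 8) = (k - 1)*(k + 4)*(k + 2)
(4) = (u + 3)*(u - 2)
(5) = (c)*(c^2 + 5*c + 4) = c*(c + 4)*(c + 1)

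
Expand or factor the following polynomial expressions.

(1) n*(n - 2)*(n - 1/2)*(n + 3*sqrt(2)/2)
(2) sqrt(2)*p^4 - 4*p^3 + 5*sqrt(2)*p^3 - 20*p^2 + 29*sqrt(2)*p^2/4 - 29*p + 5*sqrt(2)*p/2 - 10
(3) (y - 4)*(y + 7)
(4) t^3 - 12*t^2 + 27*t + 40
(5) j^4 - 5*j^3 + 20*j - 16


(1) = n^4 - 5*n^3/2 + 3*sqrt(2)*n^3/2 - 15*sqrt(2)*n^2/4 + n^2 + 3*sqrt(2)*n/2
(2) = (p + 2)*(p + 5/2)*(p - 2*sqrt(2))*(sqrt(2)*p + sqrt(2)/2)
(3) = y^2 + 3*y - 28
(4) = (t - 8)*(t - 5)*(t + 1)
(5) = (j - 4)*(j - 2)*(j - 1)*(j + 2)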